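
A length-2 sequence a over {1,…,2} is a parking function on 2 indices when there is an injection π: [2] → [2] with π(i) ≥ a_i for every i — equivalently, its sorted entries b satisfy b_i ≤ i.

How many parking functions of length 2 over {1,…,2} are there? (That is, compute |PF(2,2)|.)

3

Count = (2+1−2)·(2+1)^{2−1} = 1×3 = 3 [KW]
Example (2,1) → sorted (1,2): b_i ≤ i ∀i, a PF.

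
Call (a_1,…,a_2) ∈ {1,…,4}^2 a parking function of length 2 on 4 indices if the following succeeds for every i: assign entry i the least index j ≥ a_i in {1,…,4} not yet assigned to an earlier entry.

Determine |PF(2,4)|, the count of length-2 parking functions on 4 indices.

15

#PF = (4+1−2)·(4+1)^{2−1} = 3 · 5 = 15 [KW]
E.g. (1,3) → sorted (1,3): b_i ≤ 2+i ∀i, a PF.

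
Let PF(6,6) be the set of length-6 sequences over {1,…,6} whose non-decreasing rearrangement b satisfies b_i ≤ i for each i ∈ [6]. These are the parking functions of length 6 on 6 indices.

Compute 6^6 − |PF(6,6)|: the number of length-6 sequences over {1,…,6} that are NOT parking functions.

|PF(6,6)| = 1·7^5 = 1 · 16807 = 16807
Example (5,3,3,3,2,6) → sorted (2,3,3,3,5,6): b_1=2>1, not a PF.
So 46656 − 16807 = 29849 fail.

29849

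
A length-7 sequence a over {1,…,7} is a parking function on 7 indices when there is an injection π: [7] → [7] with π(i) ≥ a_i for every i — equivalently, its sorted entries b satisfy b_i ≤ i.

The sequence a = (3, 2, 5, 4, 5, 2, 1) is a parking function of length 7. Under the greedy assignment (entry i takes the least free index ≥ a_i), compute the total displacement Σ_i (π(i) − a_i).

Σπ = 7·8/2 = 28 (π permutes [7]); Σa = 3+2+5+4+5+2+1 = 22; disp = 28−22 = 6.

6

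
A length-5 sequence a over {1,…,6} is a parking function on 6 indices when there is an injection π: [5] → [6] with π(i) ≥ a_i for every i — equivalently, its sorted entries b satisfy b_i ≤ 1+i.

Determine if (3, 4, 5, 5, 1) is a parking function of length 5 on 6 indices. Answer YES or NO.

YES

Rearranged: b = (1, 3, 4, 5, 5).
  b_1=1 ≤ 2
  b_2=3 ≤ 3
  b_3=4 ≤ 4
  b_4=5 ≤ 5
  b_5=5 ≤ 6
All bounds hold ⇒ YES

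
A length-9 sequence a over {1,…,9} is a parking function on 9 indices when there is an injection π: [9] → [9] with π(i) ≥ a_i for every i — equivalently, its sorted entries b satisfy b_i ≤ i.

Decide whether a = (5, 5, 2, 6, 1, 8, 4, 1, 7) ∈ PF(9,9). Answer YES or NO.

YES

Order a: b = (1, 1, 2, 4, 5, 5, 6, 7, 8).
  b_1=1 ≤ 1
  b_2=1 ≤ 2
  b_3=2 ≤ 3
  b_4=4 ≤ 4
  b_5=5 ≤ 5
  b_6=5 ≤ 6
  b_7=6 ≤ 7
  b_8=7 ≤ 8
  b_9=8 ≤ 9
All bounds hold ⇒ YES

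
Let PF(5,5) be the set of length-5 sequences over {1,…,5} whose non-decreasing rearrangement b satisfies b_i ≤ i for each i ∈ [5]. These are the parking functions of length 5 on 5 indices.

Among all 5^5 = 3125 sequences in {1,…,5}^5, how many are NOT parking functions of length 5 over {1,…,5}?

1829

Count = 1·6^4 = 1×1296 = 1296 [KW]
E.g. (4,5,5,3,4) → sorted (3,4,4,5,5): b_1=3>1, not a PF.
5^5 − 1296 = 3125 − 1296 = 1829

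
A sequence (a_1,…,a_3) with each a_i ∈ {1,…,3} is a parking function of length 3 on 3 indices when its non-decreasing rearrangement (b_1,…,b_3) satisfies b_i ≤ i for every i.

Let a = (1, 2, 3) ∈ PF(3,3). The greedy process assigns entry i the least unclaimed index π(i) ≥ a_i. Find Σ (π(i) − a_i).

Σπ = 6 ({1..3} each once); Σa = 1+2+3 = 6; disp = 6−6 = 0.

0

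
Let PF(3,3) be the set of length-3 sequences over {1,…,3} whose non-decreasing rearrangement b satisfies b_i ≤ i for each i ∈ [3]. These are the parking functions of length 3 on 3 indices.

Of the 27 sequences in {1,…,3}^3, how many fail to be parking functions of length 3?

11

#PF = 1·4^2 = 1×16 = 16 [KW]
E.g. (3,2,3) → sorted (2,3,3): b_1=2>1, not a PF.
3^3 − 16 = 27 − 16 = 11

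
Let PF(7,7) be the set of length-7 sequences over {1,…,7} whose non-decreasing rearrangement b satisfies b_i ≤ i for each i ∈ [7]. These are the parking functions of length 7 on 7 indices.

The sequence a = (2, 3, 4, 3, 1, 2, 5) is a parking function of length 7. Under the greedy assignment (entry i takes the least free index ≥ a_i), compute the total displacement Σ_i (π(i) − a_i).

Σπ(i) = 1+…+7 = 28; Σa = 2+3+4+3+1+2+5 = 20; disp = 28−20 = 8.

8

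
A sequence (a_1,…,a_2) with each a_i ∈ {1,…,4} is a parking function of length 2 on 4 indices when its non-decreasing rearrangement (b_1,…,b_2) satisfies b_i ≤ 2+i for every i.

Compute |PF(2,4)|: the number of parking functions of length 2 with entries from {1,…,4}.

15

|PF(2,4)| = 3·5^1 = 3·5 = 15 (Konheim–Weiss)
Check (2,1) → sorted (1,2): b_i ≤ 2+i ∀i, a PF.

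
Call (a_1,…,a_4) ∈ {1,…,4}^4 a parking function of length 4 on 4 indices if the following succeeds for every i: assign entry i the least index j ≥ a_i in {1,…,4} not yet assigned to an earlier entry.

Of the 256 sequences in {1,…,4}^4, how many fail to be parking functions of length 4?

131

|PF| = (4−4+1)·(4+1)^(4−1) = 1×125 = 125
Check (2,4,3,2) → sorted (2,2,3,4): b_1=2>1, not a PF.
4^4 − 125 = 256 − 125 = 131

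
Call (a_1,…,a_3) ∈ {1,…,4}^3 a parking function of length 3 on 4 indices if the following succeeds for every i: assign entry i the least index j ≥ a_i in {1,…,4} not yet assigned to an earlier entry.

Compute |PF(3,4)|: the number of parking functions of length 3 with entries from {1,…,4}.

50

|PF(3,4)| = (4−3+1)·(4+1)^(3−1) = 2×25 = 50 [KW]
Check (1,4,3) → sorted (1,3,4): b_i ≤ 1+i ∀i, a PF.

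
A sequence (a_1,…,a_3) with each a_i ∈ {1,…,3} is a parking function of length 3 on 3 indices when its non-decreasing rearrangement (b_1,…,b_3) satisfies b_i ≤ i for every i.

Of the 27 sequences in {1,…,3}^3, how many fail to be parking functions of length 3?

|PF(3,3)| = (3−3+1)·(3+1)^(3−1) = 1×16 = 16 (Konheim–Weiss)
Check (3,3,3) → sorted (3,3,3): b_1=3>1, not a PF.
Total 27; non-PF = 27−16 = 11

11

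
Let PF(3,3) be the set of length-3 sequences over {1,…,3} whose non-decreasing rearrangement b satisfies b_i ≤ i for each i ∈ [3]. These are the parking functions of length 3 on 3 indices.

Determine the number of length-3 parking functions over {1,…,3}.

16

|PF| = (3+1−3)·(3+1)^{3−1} = 1×16 = 16 (Konheim–Weiss)
One tuple (2,1,3) → sorted (1,2,3): b_i ≤ i ∀i, a PF.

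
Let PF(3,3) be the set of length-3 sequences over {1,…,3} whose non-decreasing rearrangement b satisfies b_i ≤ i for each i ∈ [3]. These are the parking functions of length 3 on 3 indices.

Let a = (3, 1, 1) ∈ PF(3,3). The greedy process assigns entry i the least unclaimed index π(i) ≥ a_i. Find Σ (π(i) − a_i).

Σπ = 3·4/2 = 6 (π permutes [3]); Σa = 3+1+1 = 5; disp = 6−5 = 1.

1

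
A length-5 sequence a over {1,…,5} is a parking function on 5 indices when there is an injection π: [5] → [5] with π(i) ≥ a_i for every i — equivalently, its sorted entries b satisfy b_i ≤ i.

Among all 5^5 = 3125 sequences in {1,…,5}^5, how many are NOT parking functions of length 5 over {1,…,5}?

1829

|PF(5,5)| = (6−5)·6^(5−1) = 1×1296 = 1296 (Konheim–Weiss)
E.g. (5,3,5,2,5) → sorted (2,3,5,5,5): b_1=2>1, not a PF.
Total 3125; non-PF = 3125−1296 = 1829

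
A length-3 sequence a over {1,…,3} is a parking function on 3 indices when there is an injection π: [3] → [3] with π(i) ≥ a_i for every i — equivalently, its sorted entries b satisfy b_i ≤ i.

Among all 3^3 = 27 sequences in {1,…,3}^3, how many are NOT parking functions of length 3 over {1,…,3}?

#PF = (3+1−3)·(3+1)^{3−1} = 1·16 = 16 [KW]
E.g. (3,3,1) → sorted (1,3,3): b_2=3>2, not a PF.
Total 27; non-PF = 27−16 = 11

11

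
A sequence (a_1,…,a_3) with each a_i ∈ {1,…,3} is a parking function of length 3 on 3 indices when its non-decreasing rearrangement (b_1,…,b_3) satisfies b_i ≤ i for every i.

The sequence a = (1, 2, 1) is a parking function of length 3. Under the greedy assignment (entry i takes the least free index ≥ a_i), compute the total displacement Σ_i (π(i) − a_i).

Σπ(i) = 1+…+3 = 6; Σa = 1+2+1 = 4; disp = 6−4 = 2.

2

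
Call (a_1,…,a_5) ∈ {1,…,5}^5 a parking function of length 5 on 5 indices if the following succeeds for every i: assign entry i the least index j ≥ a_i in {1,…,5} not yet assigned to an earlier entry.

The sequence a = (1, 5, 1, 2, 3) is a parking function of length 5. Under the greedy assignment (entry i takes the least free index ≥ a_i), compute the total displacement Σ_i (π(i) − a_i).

3

Σπ = 15 ({1..5} each once); Σa = 1+5+1+2+3 = 12; disp = 15−12 = 3.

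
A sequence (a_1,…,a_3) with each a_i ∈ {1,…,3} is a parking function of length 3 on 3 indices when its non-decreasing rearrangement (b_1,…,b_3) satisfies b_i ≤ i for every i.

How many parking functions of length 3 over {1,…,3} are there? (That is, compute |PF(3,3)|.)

16

|PF| = (3+1−3)·(3+1)^{3−1} = 1×16 = 16 [KW]
Check (1,2,2) → sorted (1,2,2): b_i ≤ i ∀i, a PF.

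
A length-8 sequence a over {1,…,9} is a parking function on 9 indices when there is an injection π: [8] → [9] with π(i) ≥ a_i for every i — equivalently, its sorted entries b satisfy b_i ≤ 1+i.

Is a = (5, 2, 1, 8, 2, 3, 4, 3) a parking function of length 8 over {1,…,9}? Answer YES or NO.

YES

Order a: b = (1, 2, 2, 3, 3, 4, 5, 8).
  b_1=1 ≤ 2
  b_2=2 ≤ 3
  b_3=2 ≤ 4
  b_4=3 ≤ 5
  b_5=3 ≤ 6
  b_6=4 ≤ 7
  b_7=5 ≤ 8
  b_8=8 ≤ 9
All bounds hold ⇒ YES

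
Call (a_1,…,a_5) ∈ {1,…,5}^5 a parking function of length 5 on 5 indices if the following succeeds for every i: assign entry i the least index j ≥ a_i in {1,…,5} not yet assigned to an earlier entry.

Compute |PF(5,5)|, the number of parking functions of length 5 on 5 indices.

1296

|PF| = 1·6^4 = 1 · 1296 = 1296 (Pollak)
E.g. (2,1,3,2,1) → sorted (1,1,2,2,3): b_i ≤ i ∀i, a PF.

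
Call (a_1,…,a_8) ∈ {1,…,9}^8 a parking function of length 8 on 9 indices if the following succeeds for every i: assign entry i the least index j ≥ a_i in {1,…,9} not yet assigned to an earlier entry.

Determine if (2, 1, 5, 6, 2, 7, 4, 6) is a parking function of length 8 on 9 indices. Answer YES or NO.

YES

Order a: b = (1, 2, 2, 4, 5, 6, 6, 7).
  b_1=1 ≤ 2
  b_2=2 ≤ 3
  b_3=2 ≤ 4
  b_4=4 ≤ 5
  b_5=5 ≤ 6
  b_6=6 ≤ 7
  b_7=6 ≤ 8
  b_8=7 ≤ 9
All bounds hold ⇒ YES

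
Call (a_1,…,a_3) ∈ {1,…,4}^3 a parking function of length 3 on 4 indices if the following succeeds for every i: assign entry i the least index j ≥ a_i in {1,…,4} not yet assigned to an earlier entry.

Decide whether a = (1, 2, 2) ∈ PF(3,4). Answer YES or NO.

Rearranged: b = (1, 2, 2).
  b_1=1 ≤ 2
  b_2=2 ≤ 3
  b_3=2 ≤ 4
All bounds hold ⇒ YES

YES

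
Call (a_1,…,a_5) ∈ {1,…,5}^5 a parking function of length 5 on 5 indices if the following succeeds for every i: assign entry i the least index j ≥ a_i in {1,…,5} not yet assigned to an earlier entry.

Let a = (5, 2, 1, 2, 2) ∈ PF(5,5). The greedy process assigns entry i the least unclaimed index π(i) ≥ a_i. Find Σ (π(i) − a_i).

Σπ = 15 ({1..5} each once); Σa = 5+2+1+2+2 = 12; disp = 15−12 = 3.

3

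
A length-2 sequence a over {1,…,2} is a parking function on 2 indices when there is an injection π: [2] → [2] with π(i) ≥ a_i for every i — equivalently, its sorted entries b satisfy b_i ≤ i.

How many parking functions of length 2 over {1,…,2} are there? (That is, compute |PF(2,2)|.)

3

|PF(2,2)| = 1·3^1 = 1·3 = 3 [KW]
Check (1,2) → sorted (1,2): b_i ≤ i ∀i, a PF.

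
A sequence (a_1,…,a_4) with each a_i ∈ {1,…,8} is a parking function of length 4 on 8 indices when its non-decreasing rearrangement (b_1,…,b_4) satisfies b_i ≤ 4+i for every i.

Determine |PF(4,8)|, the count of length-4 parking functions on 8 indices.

|PF(4,8)| = (9−4)·9^(4−1) = 5·729 = 3645 (Pollak)
One tuple (1,1,6,7) → sorted (1,1,6,7): b_i ≤ 4+i ∀i, a PF.

3645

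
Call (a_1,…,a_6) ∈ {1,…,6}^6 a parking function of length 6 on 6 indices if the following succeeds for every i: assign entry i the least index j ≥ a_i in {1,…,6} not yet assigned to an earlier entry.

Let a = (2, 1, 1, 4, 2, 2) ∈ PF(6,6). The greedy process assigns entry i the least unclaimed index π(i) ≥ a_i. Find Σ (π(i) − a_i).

9

Σπ = 21 ({1..6} each once); Σa = 2+1+1+4+2+2 = 12; disp = 21−12 = 9.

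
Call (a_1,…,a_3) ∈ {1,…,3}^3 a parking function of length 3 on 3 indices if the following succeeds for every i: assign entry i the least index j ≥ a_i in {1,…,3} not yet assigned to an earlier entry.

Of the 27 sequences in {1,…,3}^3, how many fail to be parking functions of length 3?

|PF| = (3+1−3)·(3+1)^{3−1} = 1·16 = 16 [KW]
One tuple (3,2,2) → sorted (2,2,3): b_1=2>1, not a PF.
So 27 − 16 = 11 fail.

11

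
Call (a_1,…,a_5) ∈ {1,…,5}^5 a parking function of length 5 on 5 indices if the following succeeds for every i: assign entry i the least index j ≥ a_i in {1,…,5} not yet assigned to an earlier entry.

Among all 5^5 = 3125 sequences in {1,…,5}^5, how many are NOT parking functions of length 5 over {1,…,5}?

1829

#PF = 1·6^4 = 1·1296 = 1296 (Pollak)
Check (2,4,5,1,4) → sorted (1,2,4,4,5): b_3=4>3, not a PF.
So 3125 − 1296 = 1829 fail.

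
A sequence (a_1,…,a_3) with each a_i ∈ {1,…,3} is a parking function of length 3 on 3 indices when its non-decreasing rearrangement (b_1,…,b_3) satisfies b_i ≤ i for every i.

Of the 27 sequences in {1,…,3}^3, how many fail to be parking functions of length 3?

|PF(3,3)| = (3+1−3)·(3+1)^{3−1} = 1 · 16 = 16 [KW]
Example (2,3,2) → sorted (2,2,3): b_1=2>1, not a PF.
So 27 − 16 = 11 fail.

11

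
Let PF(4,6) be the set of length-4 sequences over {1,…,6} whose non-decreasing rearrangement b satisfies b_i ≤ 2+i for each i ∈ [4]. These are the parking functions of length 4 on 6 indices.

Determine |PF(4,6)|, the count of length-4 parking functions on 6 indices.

#PF = (6+1−4)·(6+1)^{4−1} = 3·343 = 1029 (Konheim–Weiss)
E.g. (1,1,2,5) → sorted (1,1,2,5): b_i ≤ 2+i ∀i, a PF.

1029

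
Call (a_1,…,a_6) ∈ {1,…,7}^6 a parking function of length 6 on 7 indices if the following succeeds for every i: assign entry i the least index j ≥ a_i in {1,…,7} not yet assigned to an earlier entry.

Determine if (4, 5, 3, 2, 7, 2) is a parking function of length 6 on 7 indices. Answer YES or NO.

YES

Order a: b = (2, 2, 3, 4, 5, 7).
  b_1=2 ≤ 2
  b_2=2 ≤ 3
  b_3=3 ≤ 4
  b_4=4 ≤ 5
  b_5=5 ≤ 6
  b_6=7 ≤ 7
All bounds hold ⇒ YES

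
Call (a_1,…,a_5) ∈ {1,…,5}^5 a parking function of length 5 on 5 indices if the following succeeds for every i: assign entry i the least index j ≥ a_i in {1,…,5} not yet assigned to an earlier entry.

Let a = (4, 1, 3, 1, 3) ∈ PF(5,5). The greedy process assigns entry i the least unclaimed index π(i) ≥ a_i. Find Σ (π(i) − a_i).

3

Σπ = 5·6/2 = 15 (π permutes [5]); Σa = 4+1+3+1+3 = 12; disp = 15−12 = 3.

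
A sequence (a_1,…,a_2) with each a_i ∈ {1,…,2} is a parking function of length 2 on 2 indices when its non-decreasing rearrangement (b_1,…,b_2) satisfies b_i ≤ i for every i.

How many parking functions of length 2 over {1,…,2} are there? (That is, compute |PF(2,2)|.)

Count = 1·3^1 = 1 · 3 = 3 (Pollak)
Example (1,1) → sorted (1,1): b_i ≤ i ∀i, a PF.

3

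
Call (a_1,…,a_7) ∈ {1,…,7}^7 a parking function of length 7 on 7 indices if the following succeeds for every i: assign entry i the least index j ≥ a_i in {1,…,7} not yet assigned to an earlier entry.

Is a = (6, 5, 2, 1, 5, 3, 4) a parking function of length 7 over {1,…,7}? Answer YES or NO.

Rearranged: b = (1, 2, 3, 4, 5, 5, 6).
  b_1=1 ≤ 1
  b_2=2 ≤ 2
  b_3=3 ≤ 3
  b_4=4 ≤ 4
  b_5=5 ≤ 5
  b_6=5 ≤ 6
  b_7=6 ≤ 7
All bounds hold ⇒ YES

YES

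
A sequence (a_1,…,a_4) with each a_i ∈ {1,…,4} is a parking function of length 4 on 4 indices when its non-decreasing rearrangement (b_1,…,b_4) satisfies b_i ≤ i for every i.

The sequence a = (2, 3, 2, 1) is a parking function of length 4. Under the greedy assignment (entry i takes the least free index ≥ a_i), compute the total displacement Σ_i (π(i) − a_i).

Σπ(i) = 1+…+4 = 10; Σa = 2+3+2+1 = 8; disp = 10−8 = 2.

2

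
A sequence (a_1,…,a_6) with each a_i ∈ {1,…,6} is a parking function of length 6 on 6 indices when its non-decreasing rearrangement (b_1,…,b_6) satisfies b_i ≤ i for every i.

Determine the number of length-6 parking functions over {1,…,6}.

#PF = (6+1−6)·(6+1)^{6−1} = 1×16807 = 16807 (Pollak)
E.g. (3,1,1,6,4,5) → sorted (1,1,3,4,5,6): b_i ≤ i ∀i, a PF.

16807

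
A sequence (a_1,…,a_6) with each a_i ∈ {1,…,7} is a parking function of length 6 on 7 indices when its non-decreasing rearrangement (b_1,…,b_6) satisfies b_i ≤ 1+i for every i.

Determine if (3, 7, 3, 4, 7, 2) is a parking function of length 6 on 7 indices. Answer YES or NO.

Order a: b = (2, 3, 3, 4, 7, 7).
  b_1=2 ≤ 2
  b_2=3 ≤ 3
  b_3=3 ≤ 4
  b_4=4 ≤ 5
  b_5=7 > 6
  fails at i=5 ⇒ NO

NO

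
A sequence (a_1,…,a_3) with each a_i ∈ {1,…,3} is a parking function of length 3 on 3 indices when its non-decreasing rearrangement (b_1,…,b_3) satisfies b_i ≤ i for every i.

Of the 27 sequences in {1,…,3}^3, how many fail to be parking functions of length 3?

#PF = (3−3+1)·(3+1)^(3−1) = 1×16 = 16 (Pollak)
One tuple (2,2,3) → sorted (2,2,3): b_1=2>1, not a PF.
Total 27; non-PF = 27−16 = 11

11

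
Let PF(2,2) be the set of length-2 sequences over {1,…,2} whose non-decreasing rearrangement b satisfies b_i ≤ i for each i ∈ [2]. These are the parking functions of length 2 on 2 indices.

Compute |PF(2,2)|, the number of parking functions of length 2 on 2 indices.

3

#PF = (2+1−2)·(2+1)^{2−1} = 1×3 = 3 (Konheim–Weiss)
One tuple (1,2) → sorted (1,2): b_i ≤ i ∀i, a PF.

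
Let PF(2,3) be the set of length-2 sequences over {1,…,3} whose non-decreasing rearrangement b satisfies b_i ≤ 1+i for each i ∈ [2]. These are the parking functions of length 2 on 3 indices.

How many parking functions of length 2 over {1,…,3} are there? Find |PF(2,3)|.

8

#PF = (3+1−2)·(3+1)^{2−1} = 2·4 = 8 (Pollak)
E.g. (2,3) → sorted (2,3): b_i ≤ 1+i ∀i, a PF.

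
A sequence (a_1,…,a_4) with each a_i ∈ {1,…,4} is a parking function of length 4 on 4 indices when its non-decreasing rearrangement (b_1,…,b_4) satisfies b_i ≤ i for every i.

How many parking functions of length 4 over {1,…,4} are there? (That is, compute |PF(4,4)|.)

125

#PF = (4+1−4)·(4+1)^{4−1} = 1 · 125 = 125 (Konheim–Weiss)
E.g. (2,1,1,3) → sorted (1,1,2,3): b_i ≤ i ∀i, a PF.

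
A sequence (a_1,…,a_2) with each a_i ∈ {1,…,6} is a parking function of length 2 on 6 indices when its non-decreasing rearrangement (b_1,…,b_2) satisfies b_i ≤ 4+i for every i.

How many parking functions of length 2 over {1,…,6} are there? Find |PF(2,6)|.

|PF(2,6)| = (7−2)·7^(2−1) = 5·7 = 35 (Konheim–Weiss)
Example (5,5) → sorted (5,5): b_i ≤ 4+i ∀i, a PF.

35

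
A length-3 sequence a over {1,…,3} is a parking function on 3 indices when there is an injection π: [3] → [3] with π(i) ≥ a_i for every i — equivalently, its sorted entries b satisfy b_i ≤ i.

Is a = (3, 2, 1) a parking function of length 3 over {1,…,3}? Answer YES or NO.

Sorted: b = (1, 2, 3).
  b_1=1 ≤ 1
  b_2=2 ≤ 2
  b_3=3 ≤ 3
All bounds hold ⇒ YES

YES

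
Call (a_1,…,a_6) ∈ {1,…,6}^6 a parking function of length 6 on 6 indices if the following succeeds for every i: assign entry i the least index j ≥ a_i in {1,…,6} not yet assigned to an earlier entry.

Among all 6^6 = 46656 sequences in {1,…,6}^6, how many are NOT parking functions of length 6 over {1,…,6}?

29849

|PF(6,6)| = (6+1−6)·(6+1)^{6−1} = 1·16807 = 16807 [KW]
Check (3,2,3,5,6,5) → sorted (2,3,3,5,5,6): b_1=2>1, not a PF.
Total 46656; non-PF = 46656−16807 = 29849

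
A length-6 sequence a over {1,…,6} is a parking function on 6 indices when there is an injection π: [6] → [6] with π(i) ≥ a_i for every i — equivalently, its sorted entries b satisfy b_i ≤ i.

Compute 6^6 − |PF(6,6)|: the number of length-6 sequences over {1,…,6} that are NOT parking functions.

|PF(6,6)| = (6−6+1)·(6+1)^(6−1) = 1×16807 = 16807 (Pollak)
Example (6,2,4,6,5,4) → sorted (2,4,4,5,6,6): b_1=2>1, not a PF.
Total 46656; non-PF = 46656−16807 = 29849

29849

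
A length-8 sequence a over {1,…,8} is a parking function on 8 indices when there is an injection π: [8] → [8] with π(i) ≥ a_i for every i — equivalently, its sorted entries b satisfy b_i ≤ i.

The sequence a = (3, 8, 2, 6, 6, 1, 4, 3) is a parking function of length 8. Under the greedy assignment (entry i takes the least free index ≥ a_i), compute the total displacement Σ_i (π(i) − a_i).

3

Σπ = 36 ({1..8} each once); Σa = 3+8+2+6+6+1+4+3 = 33; disp = 36−33 = 3.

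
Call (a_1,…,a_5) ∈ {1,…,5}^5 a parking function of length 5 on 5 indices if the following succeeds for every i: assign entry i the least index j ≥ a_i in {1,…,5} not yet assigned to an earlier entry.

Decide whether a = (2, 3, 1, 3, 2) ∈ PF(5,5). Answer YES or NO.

Sorted: b = (1, 2, 2, 3, 3).
  b_1=1 ≤ 1
  b_2=2 ≤ 2
  b_3=2 ≤ 3
  b_4=3 ≤ 4
  b_5=3 ≤ 5
All bounds hold ⇒ YES

YES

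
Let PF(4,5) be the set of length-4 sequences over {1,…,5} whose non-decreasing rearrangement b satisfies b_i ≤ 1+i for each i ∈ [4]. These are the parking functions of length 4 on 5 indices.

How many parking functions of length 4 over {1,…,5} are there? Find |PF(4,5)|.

|PF(4,5)| = (6−4)·6^(4−1) = 2·216 = 432 (Pollak)
One tuple (1,4,2,2) → sorted (1,2,2,4): b_i ≤ 1+i ∀i, a PF.

432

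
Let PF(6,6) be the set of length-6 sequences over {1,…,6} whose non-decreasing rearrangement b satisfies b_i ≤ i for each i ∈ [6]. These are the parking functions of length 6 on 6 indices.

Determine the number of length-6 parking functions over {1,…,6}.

|PF| = (6+1−6)·(6+1)^{6−1} = 1·16807 = 16807 [KW]
Check (6,4,1,3,1,2) → sorted (1,1,2,3,4,6): b_i ≤ i ∀i, a PF.

16807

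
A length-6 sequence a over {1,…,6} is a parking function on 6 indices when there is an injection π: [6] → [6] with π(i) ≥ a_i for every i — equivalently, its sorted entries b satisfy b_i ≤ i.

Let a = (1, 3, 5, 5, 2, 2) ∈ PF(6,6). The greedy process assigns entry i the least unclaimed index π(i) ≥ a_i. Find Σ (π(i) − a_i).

Σπ = 6·7/2 = 21 (π permutes [6]); Σa = 1+3+5+5+2+2 = 18; disp = 21−18 = 3.

3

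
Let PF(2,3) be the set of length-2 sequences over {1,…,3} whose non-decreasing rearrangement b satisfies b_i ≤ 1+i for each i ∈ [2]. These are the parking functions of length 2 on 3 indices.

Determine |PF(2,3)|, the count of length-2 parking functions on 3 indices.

Count = 2·4^1 = 2 · 4 = 8
Example (3,2) → sorted (2,3): b_i ≤ 1+i ∀i, a PF.

8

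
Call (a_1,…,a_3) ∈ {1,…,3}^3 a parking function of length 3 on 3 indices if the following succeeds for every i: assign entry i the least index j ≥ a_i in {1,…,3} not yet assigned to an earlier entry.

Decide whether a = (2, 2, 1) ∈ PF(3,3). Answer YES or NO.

YES

Rearranged: b = (1, 2, 2).
  b_1=1 ≤ 1
  b_2=2 ≤ 2
  b_3=2 ≤ 3
All bounds hold ⇒ YES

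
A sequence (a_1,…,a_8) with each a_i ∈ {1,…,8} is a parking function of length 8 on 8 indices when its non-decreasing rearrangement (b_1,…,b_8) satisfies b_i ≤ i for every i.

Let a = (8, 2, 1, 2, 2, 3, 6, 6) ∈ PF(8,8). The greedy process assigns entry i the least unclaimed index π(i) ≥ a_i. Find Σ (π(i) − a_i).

Σπ = 36 ({1..8} each once); Σa = 8+2+1+2+2+3+6+6 = 30; disp = 36−30 = 6.

6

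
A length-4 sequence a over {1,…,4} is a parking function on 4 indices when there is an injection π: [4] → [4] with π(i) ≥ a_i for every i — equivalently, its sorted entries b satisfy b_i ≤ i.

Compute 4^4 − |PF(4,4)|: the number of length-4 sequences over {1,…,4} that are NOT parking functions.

#PF = (5−4)·5^(4−1) = 1·125 = 125 (Konheim–Weiss)
Example (3,4,4,2) → sorted (2,3,4,4): b_1=2>1, not a PF.
So 256 − 125 = 131 fail.

131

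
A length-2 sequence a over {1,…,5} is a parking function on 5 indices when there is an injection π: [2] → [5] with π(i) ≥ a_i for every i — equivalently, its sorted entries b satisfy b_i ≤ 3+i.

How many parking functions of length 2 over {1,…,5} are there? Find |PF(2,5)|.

|PF(2,5)| = (6−2)·6^(2−1) = 4 · 6 = 24
Example (4,4) → sorted (4,4): b_i ≤ 3+i ∀i, a PF.

24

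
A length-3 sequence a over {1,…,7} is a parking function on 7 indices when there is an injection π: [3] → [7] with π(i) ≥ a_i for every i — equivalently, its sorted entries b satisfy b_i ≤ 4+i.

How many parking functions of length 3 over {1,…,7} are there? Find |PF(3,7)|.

|PF| = 5·8^2 = 5 · 64 = 320
Example (7,6,5) → sorted (5,6,7): b_i ≤ 4+i ∀i, a PF.

320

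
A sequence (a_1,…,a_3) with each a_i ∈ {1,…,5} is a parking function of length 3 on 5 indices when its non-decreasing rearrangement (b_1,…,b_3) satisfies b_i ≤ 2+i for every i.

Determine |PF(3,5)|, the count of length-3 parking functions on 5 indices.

108

|PF(3,5)| = (5−3+1)·(5+1)^(3−1) = 3×36 = 108 (Konheim–Weiss)
Example (2,1,2) → sorted (1,2,2): b_i ≤ 2+i ∀i, a PF.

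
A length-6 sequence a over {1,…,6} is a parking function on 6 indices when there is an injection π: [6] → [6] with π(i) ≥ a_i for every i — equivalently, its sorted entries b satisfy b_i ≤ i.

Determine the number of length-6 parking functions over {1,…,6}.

16807

|PF(6,6)| = (6−6+1)·(6+1)^(6−1) = 1·16807 = 16807
One tuple (4,3,2,2,1,6) → sorted (1,2,2,3,4,6): b_i ≤ i ∀i, a PF.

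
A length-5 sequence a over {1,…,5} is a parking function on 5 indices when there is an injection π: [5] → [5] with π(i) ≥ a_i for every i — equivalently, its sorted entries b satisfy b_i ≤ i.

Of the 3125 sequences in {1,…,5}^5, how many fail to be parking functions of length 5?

#PF = (6−5)·6^(5−1) = 1·1296 = 1296 (Pollak)
Example (4,3,3,5,5) → sorted (3,3,4,5,5): b_1=3>1, not a PF.
So 3125 − 1296 = 1829 fail.

1829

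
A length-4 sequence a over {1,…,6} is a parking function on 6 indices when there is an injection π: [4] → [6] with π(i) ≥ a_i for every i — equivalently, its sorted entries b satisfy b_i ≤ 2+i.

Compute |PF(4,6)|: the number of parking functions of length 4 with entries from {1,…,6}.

|PF(4,6)| = (6−4+1)·(6+1)^(4−1) = 3 · 343 = 1029
Example (1,4,2,4) → sorted (1,2,4,4): b_i ≤ 2+i ∀i, a PF.

1029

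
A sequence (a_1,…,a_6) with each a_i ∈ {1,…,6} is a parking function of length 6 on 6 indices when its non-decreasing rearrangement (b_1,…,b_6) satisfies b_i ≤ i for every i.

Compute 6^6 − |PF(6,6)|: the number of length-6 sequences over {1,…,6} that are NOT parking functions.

|PF| = (6−6+1)·(6+1)^(6−1) = 1·16807 = 16807
E.g. (4,5,5,5,2,4) → sorted (2,4,4,5,5,5): b_1=2>1, not a PF.
So 46656 − 16807 = 29849 fail.

29849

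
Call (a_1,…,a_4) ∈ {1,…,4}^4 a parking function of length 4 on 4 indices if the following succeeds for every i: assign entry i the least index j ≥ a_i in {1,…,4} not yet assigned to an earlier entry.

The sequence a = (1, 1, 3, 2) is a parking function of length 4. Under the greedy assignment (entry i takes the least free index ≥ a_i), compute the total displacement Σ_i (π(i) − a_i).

3

Σπ = 4·5/2 = 10 (π permutes [4]); Σa = 1+1+3+2 = 7; disp = 10−7 = 3.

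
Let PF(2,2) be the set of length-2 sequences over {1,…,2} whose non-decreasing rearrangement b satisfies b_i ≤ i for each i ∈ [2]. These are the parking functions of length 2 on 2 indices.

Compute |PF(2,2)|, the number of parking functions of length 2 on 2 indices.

|PF(2,2)| = 1·3^1 = 1×3 = 3
Example (2,1) → sorted (1,2): b_i ≤ i ∀i, a PF.

3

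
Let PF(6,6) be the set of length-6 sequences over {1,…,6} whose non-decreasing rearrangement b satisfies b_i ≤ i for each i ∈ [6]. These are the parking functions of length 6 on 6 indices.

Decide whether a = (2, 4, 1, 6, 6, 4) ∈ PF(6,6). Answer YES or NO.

NO

Sorted: b = (1, 2, 4, 4, 6, 6).
  b_1=1 ≤ 1
  b_2=2 ≤ 2
  b_3=4 > 3
  fails at i=3 ⇒ NO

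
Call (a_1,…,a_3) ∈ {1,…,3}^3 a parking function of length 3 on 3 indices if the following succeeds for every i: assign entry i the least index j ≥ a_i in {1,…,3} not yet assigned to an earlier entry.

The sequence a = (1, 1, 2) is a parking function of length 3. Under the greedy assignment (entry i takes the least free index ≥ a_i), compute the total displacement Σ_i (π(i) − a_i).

Σπ = 3·4/2 = 6 (π permutes [3]); Σa = 1+1+2 = 4; disp = 6−4 = 2.

2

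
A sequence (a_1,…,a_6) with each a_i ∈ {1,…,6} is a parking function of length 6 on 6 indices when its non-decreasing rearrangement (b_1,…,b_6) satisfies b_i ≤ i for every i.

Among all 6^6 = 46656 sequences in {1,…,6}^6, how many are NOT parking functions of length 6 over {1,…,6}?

29849

|PF(6,6)| = (6+1−6)·(6+1)^{6−1} = 1×16807 = 16807
Example (2,3,2,5,5,2) → sorted (2,2,2,3,5,5): b_1=2>1, not a PF.
Total 46656; non-PF = 46656−16807 = 29849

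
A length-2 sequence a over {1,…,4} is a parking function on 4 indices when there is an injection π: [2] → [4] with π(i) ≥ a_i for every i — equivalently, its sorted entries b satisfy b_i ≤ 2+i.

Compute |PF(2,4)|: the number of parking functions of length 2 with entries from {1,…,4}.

#PF = (4+1−2)·(4+1)^{2−1} = 3 · 5 = 15
Example (1,4) → sorted (1,4): b_i ≤ 2+i ∀i, a PF.

15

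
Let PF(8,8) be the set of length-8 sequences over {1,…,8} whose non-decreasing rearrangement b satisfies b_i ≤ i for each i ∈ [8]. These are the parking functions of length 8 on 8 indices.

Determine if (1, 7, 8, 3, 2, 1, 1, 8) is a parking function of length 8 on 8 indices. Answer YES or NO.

Rearranged: b = (1, 1, 1, 2, 3, 7, 8, 8).
  b_1=1 ≤ 1
  b_2=1 ≤ 2
  b_3=1 ≤ 3
  b_4=2 ≤ 4
  b_5=3 ≤ 5
  b_6=7 > 6
  fails at i=6 ⇒ NO

NO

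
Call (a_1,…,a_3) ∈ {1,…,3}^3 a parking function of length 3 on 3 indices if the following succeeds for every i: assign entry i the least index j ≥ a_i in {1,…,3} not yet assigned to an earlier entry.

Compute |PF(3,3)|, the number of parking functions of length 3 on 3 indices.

16

Count = (4−3)·4^(3−1) = 1×16 = 16 (Pollak)
E.g. (3,1,1) → sorted (1,1,3): b_i ≤ i ∀i, a PF.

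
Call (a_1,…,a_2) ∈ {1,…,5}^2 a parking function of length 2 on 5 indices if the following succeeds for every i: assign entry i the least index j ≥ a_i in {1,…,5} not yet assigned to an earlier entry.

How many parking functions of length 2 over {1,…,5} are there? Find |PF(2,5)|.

|PF(2,5)| = (5−2+1)·(5+1)^(2−1) = 4×6 = 24 (Pollak)
One tuple (5,3) → sorted (3,5): b_i ≤ 3+i ∀i, a PF.

24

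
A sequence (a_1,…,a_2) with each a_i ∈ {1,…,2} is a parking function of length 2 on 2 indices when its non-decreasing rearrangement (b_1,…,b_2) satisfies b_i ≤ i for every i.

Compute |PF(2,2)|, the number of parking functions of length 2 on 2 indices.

#PF = (2+1−2)·(2+1)^{2−1} = 1 · 3 = 3
Check (1,2) → sorted (1,2): b_i ≤ i ∀i, a PF.

3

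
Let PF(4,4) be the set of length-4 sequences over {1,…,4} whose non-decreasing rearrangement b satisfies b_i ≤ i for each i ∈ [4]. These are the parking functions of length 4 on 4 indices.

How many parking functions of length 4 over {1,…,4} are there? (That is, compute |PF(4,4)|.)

|PF| = 1·5^3 = 1 · 125 = 125 (Konheim–Weiss)
One tuple (2,2,1,2) → sorted (1,2,2,2): b_i ≤ i ∀i, a PF.

125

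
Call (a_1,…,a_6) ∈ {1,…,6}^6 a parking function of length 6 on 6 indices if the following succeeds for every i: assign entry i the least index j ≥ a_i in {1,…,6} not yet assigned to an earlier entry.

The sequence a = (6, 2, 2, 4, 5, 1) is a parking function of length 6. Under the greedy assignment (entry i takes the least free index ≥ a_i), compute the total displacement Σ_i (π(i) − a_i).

Σπ = 21 ({1..6} each once); Σa = 6+2+2+4+5+1 = 20; disp = 21−20 = 1.

1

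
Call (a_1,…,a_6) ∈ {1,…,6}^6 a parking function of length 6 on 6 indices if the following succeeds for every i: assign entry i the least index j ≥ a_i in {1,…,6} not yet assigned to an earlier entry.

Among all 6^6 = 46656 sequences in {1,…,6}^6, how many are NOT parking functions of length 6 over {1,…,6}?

Count = 1·7^5 = 1 · 16807 = 16807
E.g. (6,6,6,6,1,2) → sorted (1,2,6,6,6,6): b_3=6>3, not a PF.
Total 46656; non-PF = 46656−16807 = 29849

29849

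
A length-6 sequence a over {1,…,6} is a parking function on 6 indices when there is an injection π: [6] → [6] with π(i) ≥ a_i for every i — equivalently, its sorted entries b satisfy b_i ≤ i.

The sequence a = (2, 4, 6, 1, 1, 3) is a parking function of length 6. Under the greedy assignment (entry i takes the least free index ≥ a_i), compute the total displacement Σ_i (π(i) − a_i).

Σπ = 6·7/2 = 21 (π permutes [6]); Σa = 2+4+6+1+1+3 = 17; disp = 21−17 = 4.

4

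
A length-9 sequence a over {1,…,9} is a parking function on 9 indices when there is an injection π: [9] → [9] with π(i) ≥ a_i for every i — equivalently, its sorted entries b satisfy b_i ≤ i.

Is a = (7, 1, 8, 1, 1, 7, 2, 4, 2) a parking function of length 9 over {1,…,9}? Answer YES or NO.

YES

Sorted: b = (1, 1, 1, 2, 2, 4, 7, 7, 8).
  b_1=1 ≤ 1
  b_2=1 ≤ 2
  b_3=1 ≤ 3
  b_4=2 ≤ 4
  b_5=2 ≤ 5
  b_6=4 ≤ 6
  b_7=7 ≤ 7
  b_8=7 ≤ 8
  b_9=8 ≤ 9
All bounds hold ⇒ YES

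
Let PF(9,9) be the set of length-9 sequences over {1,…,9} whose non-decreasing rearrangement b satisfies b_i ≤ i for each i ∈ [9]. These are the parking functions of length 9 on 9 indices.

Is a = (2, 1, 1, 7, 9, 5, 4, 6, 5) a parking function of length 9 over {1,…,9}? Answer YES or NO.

YES

Order a: b = (1, 1, 2, 4, 5, 5, 6, 7, 9).
  b_1=1 ≤ 1
  b_2=1 ≤ 2
  b_3=2 ≤ 3
  b_4=4 ≤ 4
  b_5=5 ≤ 5
  b_6=5 ≤ 6
  b_7=6 ≤ 7
  b_8=7 ≤ 8
  b_9=9 ≤ 9
All bounds hold ⇒ YES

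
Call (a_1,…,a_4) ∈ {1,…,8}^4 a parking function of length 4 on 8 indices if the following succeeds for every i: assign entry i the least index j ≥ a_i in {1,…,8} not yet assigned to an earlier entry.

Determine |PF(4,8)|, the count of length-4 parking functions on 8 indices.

|PF| = 5·9^3 = 5·729 = 3645 [KW]
Example (6,1,2,6) → sorted (1,2,6,6): b_i ≤ 4+i ∀i, a PF.

3645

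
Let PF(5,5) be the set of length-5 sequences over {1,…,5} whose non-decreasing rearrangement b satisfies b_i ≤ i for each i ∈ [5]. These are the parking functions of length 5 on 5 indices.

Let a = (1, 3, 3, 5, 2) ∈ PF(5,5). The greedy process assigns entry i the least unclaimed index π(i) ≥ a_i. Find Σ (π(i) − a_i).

1

Σπ = 15 ({1..5} each once); Σa = 1+3+3+5+2 = 14; disp = 15−14 = 1.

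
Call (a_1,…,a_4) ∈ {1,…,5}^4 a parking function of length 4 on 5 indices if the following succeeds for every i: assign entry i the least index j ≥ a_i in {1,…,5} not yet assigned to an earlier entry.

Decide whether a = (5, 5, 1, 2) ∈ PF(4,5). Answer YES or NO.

NO

Order a: b = (1, 2, 5, 5).
  b_1=1 ≤ 2
  b_2=2 ≤ 3
  b_3=5 > 4
  fails at i=3 ⇒ NO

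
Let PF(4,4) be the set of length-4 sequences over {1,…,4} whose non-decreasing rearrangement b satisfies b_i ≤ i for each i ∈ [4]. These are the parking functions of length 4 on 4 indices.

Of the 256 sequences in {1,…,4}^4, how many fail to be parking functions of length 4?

Count = (5−4)·5^(4−1) = 1 · 125 = 125 (Konheim–Weiss)
One tuple (4,3,3,4) → sorted (3,3,4,4): b_1=3>1, not a PF.
4^4 − 125 = 256 − 125 = 131

131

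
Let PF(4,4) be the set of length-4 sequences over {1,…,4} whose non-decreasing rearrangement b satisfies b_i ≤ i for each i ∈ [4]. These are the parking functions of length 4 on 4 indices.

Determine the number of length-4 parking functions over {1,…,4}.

125

#PF = (4−4+1)·(4+1)^(4−1) = 1 · 125 = 125 (Konheim–Weiss)
Check (2,1,1,2) → sorted (1,1,2,2): b_i ≤ i ∀i, a PF.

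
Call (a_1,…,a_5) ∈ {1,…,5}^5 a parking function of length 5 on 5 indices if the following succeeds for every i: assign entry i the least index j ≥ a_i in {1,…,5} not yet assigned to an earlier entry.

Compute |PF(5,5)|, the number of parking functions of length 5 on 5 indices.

|PF| = (5+1−5)·(5+1)^{5−1} = 1 · 1296 = 1296
Check (1,4,1,3,4) → sorted (1,1,3,4,4): b_i ≤ i ∀i, a PF.

1296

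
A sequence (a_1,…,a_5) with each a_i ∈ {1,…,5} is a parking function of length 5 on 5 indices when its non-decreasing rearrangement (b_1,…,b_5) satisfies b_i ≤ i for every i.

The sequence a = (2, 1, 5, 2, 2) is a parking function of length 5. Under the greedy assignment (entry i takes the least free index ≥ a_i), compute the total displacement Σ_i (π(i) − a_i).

3

Σπ = 5·6/2 = 15 (π permutes [5]); Σa = 2+1+5+2+2 = 12; disp = 15−12 = 3.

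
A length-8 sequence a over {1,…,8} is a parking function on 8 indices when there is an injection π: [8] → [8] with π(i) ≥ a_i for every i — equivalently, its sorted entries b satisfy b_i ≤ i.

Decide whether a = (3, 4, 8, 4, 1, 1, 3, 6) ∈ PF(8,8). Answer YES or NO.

YES

Order a: b = (1, 1, 3, 3, 4, 4, 6, 8).
  b_1=1 ≤ 1
  b_2=1 ≤ 2
  b_3=3 ≤ 3
  b_4=3 ≤ 4
  b_5=4 ≤ 5
  b_6=4 ≤ 6
  b_7=6 ≤ 7
  b_8=8 ≤ 8
All bounds hold ⇒ YES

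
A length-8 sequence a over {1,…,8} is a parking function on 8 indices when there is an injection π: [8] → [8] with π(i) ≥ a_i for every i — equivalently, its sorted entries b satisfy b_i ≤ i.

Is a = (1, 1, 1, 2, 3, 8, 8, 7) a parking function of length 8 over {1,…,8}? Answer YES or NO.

Rearranged: b = (1, 1, 1, 2, 3, 7, 8, 8).
  b_1=1 ≤ 1
  b_2=1 ≤ 2
  b_3=1 ≤ 3
  b_4=2 ≤ 4
  b_5=3 ≤ 5
  b_6=7 > 6
  fails at i=6 ⇒ NO

NO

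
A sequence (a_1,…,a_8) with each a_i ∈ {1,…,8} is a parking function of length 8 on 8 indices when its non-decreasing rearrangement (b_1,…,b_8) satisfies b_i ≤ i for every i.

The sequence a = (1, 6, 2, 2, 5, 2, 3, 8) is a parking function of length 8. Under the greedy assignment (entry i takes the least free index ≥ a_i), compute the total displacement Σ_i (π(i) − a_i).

Σπ = 36 ({1..8} each once); Σa = 1+6+2+2+5+2+3+8 = 29; disp = 36−29 = 7.

7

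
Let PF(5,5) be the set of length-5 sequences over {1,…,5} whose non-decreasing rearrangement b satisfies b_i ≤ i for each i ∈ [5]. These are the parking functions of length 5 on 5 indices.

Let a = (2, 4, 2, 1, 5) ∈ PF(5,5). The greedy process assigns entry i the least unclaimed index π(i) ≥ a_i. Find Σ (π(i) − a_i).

1

Σπ = 5·6/2 = 15 (π permutes [5]); Σa = 2+4+2+1+5 = 14; disp = 15−14 = 1.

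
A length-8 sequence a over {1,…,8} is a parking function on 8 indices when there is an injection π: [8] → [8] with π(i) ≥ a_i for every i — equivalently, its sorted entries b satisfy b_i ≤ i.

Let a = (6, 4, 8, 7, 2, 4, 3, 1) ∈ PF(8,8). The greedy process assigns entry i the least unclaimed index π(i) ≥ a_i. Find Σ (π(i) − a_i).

1

Σπ = 8·9/2 = 36 (π permutes [8]); Σa = 6+4+8+7+2+4+3+1 = 35; disp = 36−35 = 1.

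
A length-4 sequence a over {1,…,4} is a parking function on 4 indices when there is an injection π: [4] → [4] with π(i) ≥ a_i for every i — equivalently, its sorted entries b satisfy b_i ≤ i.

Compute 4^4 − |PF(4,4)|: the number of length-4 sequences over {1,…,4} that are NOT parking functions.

131

|PF| = (4−4+1)·(4+1)^(4−1) = 1 · 125 = 125 (Konheim–Weiss)
Example (4,3,4,4) → sorted (3,4,4,4): b_1=3>1, not a PF.
4^4 − 125 = 256 − 125 = 131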